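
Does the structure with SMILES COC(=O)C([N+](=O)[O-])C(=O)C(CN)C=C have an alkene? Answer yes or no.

yes

CH3O–C(=O)–: carbonyl C bonded to C and to –OCH3 → ester (not ketone + ether).
–NO2 on an sp³ carbon → nitro (the N=O is not a carbonyl).
–C(=O)– with carbon on both sides → ketone.
pendant –CH2NH2: N on sp³ C, no adjacent C=O → amine.
C=C double bond → alkene.
The CH=CH2 segment supplies the alkene: C=C double bond → alkene.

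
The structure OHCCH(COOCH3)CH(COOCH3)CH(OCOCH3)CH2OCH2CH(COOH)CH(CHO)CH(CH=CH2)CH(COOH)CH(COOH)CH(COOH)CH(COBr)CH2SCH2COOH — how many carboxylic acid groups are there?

terminal –CHO: carbonyl C bonded to H and C → aldehyde.
pendant –COOCH3: carbonyl C bonded to C and –OCH3 → ester.
pendant –COOCH3: carbonyl C bonded to C and –OCH3 → ester.
pendant –OC(=O)CH3: an acyloxy group → ester.
C–O–C with sp³ carbons on both sides and no adjacent C=O → ether.
pendant –COOH: carbonyl C bonded to C and –OH → carboxylic acid.
pendant –CHO: carbonyl C bonded to C and H → aldehyde.
pendant –CH=CH2: C=C double bond → alkene.
pendant –COOH: carbonyl C bonded to C and –OH → carboxylic acid.
pendant –COOH: carbonyl C bonded to C and –OH → carboxylic acid.
pendant –COOH: carbonyl C bonded to C and –OH → carboxylic acid.
pendant –C(=O)X: carbonyl C bonded to C and halogen → acyl halide.
C–S–C linkage → sulfide (thioether).
–COOH: carbonyl C bonded to –OH and C → carboxylic acid (the –OH is not a separate alcohol).
Carboxylic acid appears at: CH(COOH), CH(COOH), CH(COOH), CH(COOH), COOH → 5.

5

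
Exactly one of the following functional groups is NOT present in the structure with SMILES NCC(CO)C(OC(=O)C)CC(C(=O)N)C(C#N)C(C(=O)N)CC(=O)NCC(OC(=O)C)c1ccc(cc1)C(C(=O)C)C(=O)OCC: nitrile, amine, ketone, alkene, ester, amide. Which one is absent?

alkene

amine: present (H2NCH2 — –NH2 on an sp³ carbon with no adjacent C=O → amine).
nitrile: present (CH(CN) — pendant –C≡N: nitrile).
ester: present (CH(OCOCH3) — pendant –OC(=O)CH3: an acyloxy group → ester).
amide: present (CH(CONH2) — pendant –CONH2: carbonyl C bonded to C and N → amide).
ketone: present (CH(COCH3) — pendant –COCH3: carbonyl C bonded to two carbons → ketone).
alkene: absent. In C6H4, the C=C units are part of an aromatic ring, which is an arene, not an isolated alkene.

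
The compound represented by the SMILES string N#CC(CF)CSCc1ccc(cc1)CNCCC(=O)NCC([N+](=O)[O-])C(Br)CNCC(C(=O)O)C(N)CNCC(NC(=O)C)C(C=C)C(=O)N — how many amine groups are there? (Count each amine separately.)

N≡C–: carbon triple-bonded to nitrogen → nitrile.
pendant –CH2X: halogen on sp³ carbon → alkyl halide.
C–S–C linkage → sulfide (thioether).
para-disubstituted benzene ring → arene.
C–N–C with sp³ carbons and no adjacent C=O → amine (secondary).
–C(=O)–N– linkage → amide (the N is not an amine).
–NO2 on an sp³ carbon → nitro (the N=O is not a carbonyl).
halogen on an sp³ carbon → alkyl halide.
C–N–C with sp³ carbons and no adjacent C=O → amine (secondary).
pendant –COOH: carbonyl C bonded to C and –OH → carboxylic acid.
–NH2 on an sp³ carbon with no adjacent C=O → amine.
C–N–C with sp³ carbons and no adjacent C=O → amine (secondary).
pendant –NHC(=O)CH3: N bonded to a carbonyl → amide (not amine).
pendant –CH=CH2: C=C double bond → alkene.
–C(=O)NH2: carbonyl C bonded to C and to N → amide (the N is not a separate amine).
Amine appears at: CH2NHCH2, CH2NHCH2, CH(NH2), CH2NHCH2 → 4.

4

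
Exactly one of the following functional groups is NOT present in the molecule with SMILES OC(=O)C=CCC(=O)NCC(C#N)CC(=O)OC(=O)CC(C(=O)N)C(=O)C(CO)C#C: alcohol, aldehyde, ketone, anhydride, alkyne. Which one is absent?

alkyne: present (C≡CH — C≡C triple bond → alkyne).
alcohol: present (CH(CH2OH) — pendant –CH2OH on an sp³ backbone C → alcohol).
ketone: present (CO — –C(=O)– with carbon on both sides → ketone).
anhydride: present (CH2CO-O-COCH2 — two acyl groups sharing one oxygen, –C(=O)–O–C(=O)– → anhydride).
aldehyde: absent. In CO, the carbonyl carbon is bonded to two carbons, so it is a ketone, not an aldehyde. In HOOC, the carbonyl carbon bears –OH, not –H, so it is a carboxylic acid.

aldehyde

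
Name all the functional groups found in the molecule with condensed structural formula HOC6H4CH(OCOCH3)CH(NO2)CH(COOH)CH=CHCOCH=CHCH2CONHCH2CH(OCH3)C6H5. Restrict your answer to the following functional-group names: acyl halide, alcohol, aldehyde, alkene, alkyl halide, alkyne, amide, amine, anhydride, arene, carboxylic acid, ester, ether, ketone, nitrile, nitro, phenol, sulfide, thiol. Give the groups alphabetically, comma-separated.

Working along the chain:
  HOC6H4: –OH attached directly to an aromatic ring → phenol (not alcohol); the ring itself is an arene.
  CH(OCOCH3): pendant –OC(=O)CH3: an acyloxy group → ester.
  CH(NO2): –NO2 on an sp³ carbon → nitro (the N=O is not a carbonyl).
  CH(COOH): pendant –COOH: carbonyl C bonded to C and –OH → carboxylic acid.
  CH=CH: C=C double bond → alkene.
  CO: –C(=O)– with carbon on both sides → ketone.
  CH=CH: C=C double bond → alkene.
  CH2CONHCH2: –C(=O)–N– linkage → amide (the N is not an amine).
  CH(OCH3): pendant –OCH3: C–O–C with sp³ C, no adjacent C=O → ether.
  C6H5: –C6H5 phenyl ring → arene.

alkene, amide, arene, carboxylic acid, ester, ether, ketone, nitro, phenol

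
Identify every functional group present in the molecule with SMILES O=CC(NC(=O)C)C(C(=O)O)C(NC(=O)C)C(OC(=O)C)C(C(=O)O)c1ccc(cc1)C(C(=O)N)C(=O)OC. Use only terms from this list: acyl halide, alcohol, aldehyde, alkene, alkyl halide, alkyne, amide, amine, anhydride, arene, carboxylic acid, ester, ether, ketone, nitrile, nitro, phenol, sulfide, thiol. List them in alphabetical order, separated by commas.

Working along the chain:
  OHC: terminal –CHO: carbonyl C bonded to H and C → aldehyde.
  CH(NHCOCH3): pendant –NHC(=O)CH3: N bonded to a carbonyl → amide (not amine).
  CH(COOH): pendant –COOH: carbonyl C bonded to C and –OH → carboxylic acid.
  CH(NHCOCH3): pendant –NHC(=O)CH3: N bonded to a carbonyl → amide (not amine).
  CH(OCOCH3): pendant –OC(=O)CH3: an acyloxy group → ester.
  CH(COOH): pendant –COOH: carbonyl C bonded to C and –OH → carboxylic acid.
  C6H4: para-disubstituted benzene ring → arene.
  CH(CONH2): pendant –CONH2: carbonyl C bonded to C and N → amide.
  COOCH3: –C(=O)OCH3: carbonyl C bonded to C and to –OCH3 → ester (not ketone + ether).

aldehyde, amide, arene, carboxylic acid, ester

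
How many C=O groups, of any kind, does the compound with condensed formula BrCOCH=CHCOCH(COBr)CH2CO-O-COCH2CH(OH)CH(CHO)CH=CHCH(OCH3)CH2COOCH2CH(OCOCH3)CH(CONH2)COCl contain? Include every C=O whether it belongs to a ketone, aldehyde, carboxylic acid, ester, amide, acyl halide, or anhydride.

BrCO: acyl halide, 1 C=O (running total 1).
CO: ketone, 1 C=O (running total 2).
CH(COBr): acyl halide, 1 C=O (running total 3).
CH2CO-O-COCH2: anhydride, 2 C=O (running total 5).
CH(CHO): aldehyde, 1 C=O (running total 6).
CH2COOCH2: ester, 1 C=O (running total 7).
CH(OCOCH3): ester, 1 C=O (running total 8).
CH(CONH2): amide, 1 C=O (running total 9).
COCl: acyl halide, 1 C=O (running total 10).

10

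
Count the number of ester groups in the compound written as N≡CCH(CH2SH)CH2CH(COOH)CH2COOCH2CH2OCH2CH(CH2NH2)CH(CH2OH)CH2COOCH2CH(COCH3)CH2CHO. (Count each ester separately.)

2

N≡C–: carbon triple-bonded to nitrogen → nitrile.
pendant –CH2SH → thiol.
pendant –COOH: carbonyl C bonded to C and –OH → carboxylic acid.
–C(=O)–O–C with C on the carbonyl side → ester.
C–O–C with sp³ carbons on both sides and no adjacent C=O → ether.
pendant –CH2NH2: N on sp³ C, no adjacent C=O → amine.
pendant –CH2OH on an sp³ backbone C → alcohol.
–C(=O)–O–C with C on the carbonyl side → ester.
pendant –COCH3: carbonyl C bonded to two carbons → ketone.
terminal –CHO: carbonyl C bonded to H and C → aldehyde.
Ester appears at: CH2COOCH2, CH2COOCH2 → 2.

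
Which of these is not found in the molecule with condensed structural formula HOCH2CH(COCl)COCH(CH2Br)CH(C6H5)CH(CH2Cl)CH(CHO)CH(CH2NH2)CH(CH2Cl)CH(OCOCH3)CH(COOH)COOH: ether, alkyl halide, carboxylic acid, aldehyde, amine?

aldehyde: present (CH(CHO) — pendant –CHO: carbonyl C bonded to C and H → aldehyde).
alkyl halide: present (CH(CH2Br) — pendant –CH2X: halogen on sp³ carbon → alkyl halide).
amine: present (CH(CH2NH2) — pendant –CH2NH2: N on sp³ C, no adjacent C=O → amine).
carboxylic acid: present (CH(COOH) — pendant –COOH: carbonyl C bonded to C and –OH → carboxylic acid).
ether: absent. In CH(OCOCH3), the C–O–C oxygen is adjacent to a C=O, so it belongs to an ester, not an ether.

ether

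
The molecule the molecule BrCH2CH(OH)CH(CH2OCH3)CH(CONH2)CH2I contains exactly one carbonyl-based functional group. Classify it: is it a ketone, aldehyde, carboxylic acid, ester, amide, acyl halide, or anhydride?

amide

The carbonyl is in the CH(CONH2) segment: pendant –CONH2: carbonyl C bonded to C and N → amide.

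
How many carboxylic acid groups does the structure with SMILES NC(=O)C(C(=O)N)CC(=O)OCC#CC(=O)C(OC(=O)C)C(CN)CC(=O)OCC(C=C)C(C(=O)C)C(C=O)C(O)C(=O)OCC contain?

0

Working along the chain:
  H2NCO: –C(=O)NH2: carbonyl C bonded to C and to N → amide (the N is not a separate amine).
  CH(CONH2): pendant –CONH2: carbonyl C bonded to C and N → amide.
  CH2COOCH2: –C(=O)–O–C with C on the carbonyl side → ester.
  C≡C: C≡C triple bond → alkyne.
  CO: –C(=O)– with carbon on both sides → ketone.
  CH(OCOCH3): pendant –OC(=O)CH3: an acyloxy group → ester.
  CH(CH2NH2): pendant –CH2NH2: N on sp³ C, no adjacent C=O → amine.
  CH2COOCH2: –C(=O)–O–C with C on the carbonyl side → ester.
  CH(CH=CH2): pendant –CH=CH2: C=C double bond → alkene.
  CH(COCH3): pendant –COCH3: carbonyl C bonded to two carbons → ketone.
  CH(CHO): pendant –CHO: carbonyl C bonded to C and H → aldehyde.
  CH(OH): –OH on an sp³ carbon → alcohol (secondary).
  COOCH2CH3: –C(=O)OCH2CH3: carbonyl C bonded to C and to –OEt → ester.
No segment is a carboxylic acid: H2NCO is amide, not carboxylic acid; CH(CONH2) is amide, not carboxylic acid; CH2COOCH2 is ester, not carboxylic acid. → 0.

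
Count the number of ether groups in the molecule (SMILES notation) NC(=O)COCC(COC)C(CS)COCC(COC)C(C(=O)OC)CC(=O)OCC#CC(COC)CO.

–C(=O)NH2: carbonyl C bonded to C and to N → amide (the N is not a separate amine).
C–O–C with sp³ carbons on both sides and no adjacent C=O → ether.
pendant –CH2OCH3: C–O–C linkage → ether.
pendant –CH2SH → thiol.
C–O–C with sp³ carbons on both sides and no adjacent C=O → ether.
pendant –CH2OCH3: C–O–C linkage → ether.
pendant –COOCH3: carbonyl C bonded to C and –OCH3 → ester.
–C(=O)–O–C with C on the carbonyl side → ester.
C≡C triple bond → alkyne.
pendant –CH2OCH3: C–O–C linkage → ether.
–OH on an sp³ carbon → alcohol.
Ether appears at: CH2OCH2, CH(CH2OCH3), CH2OCH2, CH(CH2OCH3), CH(CH2OCH3) → 5.

5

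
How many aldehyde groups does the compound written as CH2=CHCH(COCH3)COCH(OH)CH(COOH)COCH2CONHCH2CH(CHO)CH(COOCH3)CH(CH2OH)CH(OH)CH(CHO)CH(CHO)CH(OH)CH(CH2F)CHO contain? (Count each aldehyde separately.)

Working along the chain:
  CH2=CH: C=C double bond → alkene.
  CH(COCH3): pendant –COCH3: carbonyl C bonded to two carbons → ketone.
  CO: –C(=O)– with carbon on both sides → ketone.
  CH(OH): –OH on an sp³ carbon → alcohol (secondary).
  CH(COOH): pendant –COOH: carbonyl C bonded to C and –OH → carboxylic acid.
  CO: –C(=O)– with carbon on both sides → ketone.
  CH2CONHCH2: –C(=O)–N– linkage → amide (the N is not an amine).
  CH(CHO): pendant –CHO: carbonyl C bonded to C and H → aldehyde.
  CH(COOCH3): pendant –COOCH3: carbonyl C bonded to C and –OCH3 → ester.
  CH(CH2OH): pendant –CH2OH on an sp³ backbone C → alcohol.
  CH(OH): –OH on an sp³ carbon → alcohol (secondary).
  CH(CHO): pendant –CHO: carbonyl C bonded to C and H → aldehyde.
  CH(CHO): pendant –CHO: carbonyl C bonded to C and H → aldehyde.
  CH(OH): –OH on an sp³ carbon → alcohol (secondary).
  CH(CH2F): pendant –CH2X: halogen on sp³ carbon → alkyl halide.
  CHO: terminal –CHO: carbonyl C bonded to H and C → aldehyde.
Aldehyde appears at: CH(CHO), CH(CHO), CH(CHO), CHO → 4.

4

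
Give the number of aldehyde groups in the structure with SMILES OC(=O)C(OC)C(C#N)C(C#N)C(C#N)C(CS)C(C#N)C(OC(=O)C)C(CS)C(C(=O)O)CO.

Working along the chain:
  HOOC: –COOH: carbonyl C bonded to –OH and C → carboxylic acid (the –OH is not a separate alcohol).
  CH(OCH3): pendant –OCH3: C–O–C with sp³ C, no adjacent C=O → ether.
  CH(CN): pendant –C≡N: nitrile.
  CH(CN): pendant –C≡N: nitrile.
  CH(CN): pendant –C≡N: nitrile.
  CH(CH2SH): pendant –CH2SH → thiol.
  CH(CN): pendant –C≡N: nitrile.
  CH(OCOCH3): pendant –OC(=O)CH3: an acyloxy group → ester.
  CH(CH2SH): pendant –CH2SH → thiol.
  CH(COOH): pendant –COOH: carbonyl C bonded to C and –OH → carboxylic acid.
  CH2OH: –OH on an sp³ carbon → alcohol.
No segment is a aldehyde: HOOC is carboxylic acid, not aldehyde; CH(OCOCH3) is ester, not aldehyde; CH(COOH) is carboxylic acid, not aldehyde. → 0.

0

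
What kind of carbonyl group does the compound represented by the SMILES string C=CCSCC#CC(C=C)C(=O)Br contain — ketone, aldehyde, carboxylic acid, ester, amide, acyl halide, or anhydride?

acyl halide

The carbonyl is in the COBr segment: –C(=O)Br: carbonyl C bonded to C and to a halogen → acyl halide (not alkyl halide).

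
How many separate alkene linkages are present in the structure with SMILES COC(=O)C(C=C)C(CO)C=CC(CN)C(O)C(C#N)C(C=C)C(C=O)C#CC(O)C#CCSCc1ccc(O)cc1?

Reading the structure from left to right:
  CH3OOC: CH3O–C(=O)–: carbonyl C bonded to C and to –OCH3 → ester (not ketone + ether).
  CH(CH=CH2): pendant –CH=CH2: C=C double bond → alkene.
  CH(CH2OH): pendant –CH2OH on an sp³ backbone C → alcohol.
  CH=CH: C=C double bond → alkene.
  CH(CH2NH2): pendant –CH2NH2: N on sp³ C, no adjacent C=O → amine.
  CH(OH): –OH on an sp³ carbon → alcohol (secondary).
  CH(CN): pendant –C≡N: nitrile.
  CH(CH=CH2): pendant –CH=CH2: C=C double bond → alkene.
  CH(CHO): pendant –CHO: carbonyl C bonded to C and H → aldehyde.
  C≡C: C≡C triple bond → alkyne.
  CH(OH): –OH on an sp³ carbon → alcohol (secondary).
  C≡C: C≡C triple bond → alkyne.
  CH2SCH2: C–S–C linkage → sulfide (thioether).
  C6H4OH: –OH attached directly to an aromatic ring → phenol (not alcohol); the ring itself is an arene.
Alkene appears at: CH(CH=CH2), CH=CH, CH(CH=CH2) → 3.

3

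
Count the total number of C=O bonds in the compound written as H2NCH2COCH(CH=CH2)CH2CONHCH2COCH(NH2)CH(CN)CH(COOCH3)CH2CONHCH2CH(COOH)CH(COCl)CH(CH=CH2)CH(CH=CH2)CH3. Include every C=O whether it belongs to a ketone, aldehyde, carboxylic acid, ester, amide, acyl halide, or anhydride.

7

CO: ketone, 1 C=O (running total 1).
CH2CONHCH2: amide, 1 C=O (running total 2).
CO: ketone, 1 C=O (running total 3).
CH(COOCH3): ester, 1 C=O (running total 4).
CH2CONHCH2: amide, 1 C=O (running total 5).
CH(COOH): carboxylic acid, 1 C=O (running total 6).
CH(COCl): acyl halide, 1 C=O (running total 7).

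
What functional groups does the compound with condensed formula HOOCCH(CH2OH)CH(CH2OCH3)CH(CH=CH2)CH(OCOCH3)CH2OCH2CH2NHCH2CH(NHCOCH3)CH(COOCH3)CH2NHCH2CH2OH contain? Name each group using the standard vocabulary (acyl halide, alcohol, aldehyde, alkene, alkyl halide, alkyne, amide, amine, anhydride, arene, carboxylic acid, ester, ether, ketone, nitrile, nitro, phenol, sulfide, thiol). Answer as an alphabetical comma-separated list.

alcohol, alkene, amide, amine, carboxylic acid, ester, ether

Working along the chain:
  HOOC: –COOH: carbonyl C bonded to –OH and C → carboxylic acid (the –OH is not a separate alcohol).
  CH(CH2OH): pendant –CH2OH on an sp³ backbone C → alcohol.
  CH(CH2OCH3): pendant –CH2OCH3: C–O–C linkage → ether.
  CH(CH=CH2): pendant –CH=CH2: C=C double bond → alkene.
  CH(OCOCH3): pendant –OC(=O)CH3: an acyloxy group → ester.
  CH2OCH2: C–O–C with sp³ carbons on both sides and no adjacent C=O → ether.
  CH2NHCH2: C–N–C with sp³ carbons and no adjacent C=O → amine (secondary).
  CH(NHCOCH3): pendant –NHC(=O)CH3: N bonded to a carbonyl → amide (not amine).
  CH(COOCH3): pendant –COOCH3: carbonyl C bonded to C and –OCH3 → ester.
  CH2NHCH2: C–N–C with sp³ carbons and no adjacent C=O → amine (secondary).
  CH2OH: –OH on an sp³ carbon → alcohol.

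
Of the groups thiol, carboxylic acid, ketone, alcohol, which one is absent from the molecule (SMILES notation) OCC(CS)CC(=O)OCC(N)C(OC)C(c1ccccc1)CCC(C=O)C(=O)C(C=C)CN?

carboxylic acid

alcohol: present (HOCH2 — HO– on an sp³ carbon → alcohol).
thiol: present (CH(CH2SH) — pendant –CH2SH → thiol).
ketone: present (CO — –C(=O)– with carbon on both sides → ketone).
carboxylic acid: absent. In CH2COOCH2, the acyl oxygen is bonded to carbon (–O–C), not to H, so this is an ester.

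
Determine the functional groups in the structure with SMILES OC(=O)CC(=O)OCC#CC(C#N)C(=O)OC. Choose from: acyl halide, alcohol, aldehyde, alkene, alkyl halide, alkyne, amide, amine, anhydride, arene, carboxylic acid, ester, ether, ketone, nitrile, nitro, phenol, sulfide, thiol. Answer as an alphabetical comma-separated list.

alkyne, carboxylic acid, ester, nitrile

Taking each segment in turn:
  HOOC: –COOH: carbonyl C bonded to –OH and C → carboxylic acid (the –OH is not a separate alcohol).
  CH2COOCH2: –C(=O)–O–C with C on the carbonyl side → ester.
  C≡C: C≡C triple bond → alkyne.
  CH(CN): pendant –C≡N: nitrile.
  COOCH3: –C(=O)OCH3: carbonyl C bonded to C and to –OCH3 → ester (not ketone + ether).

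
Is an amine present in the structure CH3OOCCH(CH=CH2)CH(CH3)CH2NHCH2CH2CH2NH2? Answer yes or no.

yes

CH3O–C(=O)–: carbonyl C bonded to C and to –OCH3 → ester (not ketone + ether).
pendant –CH=CH2: C=C double bond → alkene.
C–N–C with sp³ carbons and no adjacent C=O → amine (secondary).
–NH2 on an sp³ carbon with no adjacent C=O → amine.
The CH2NHCH2 segment supplies the amine: C–N–C with sp³ carbons and no adjacent C=O → amine (secondary).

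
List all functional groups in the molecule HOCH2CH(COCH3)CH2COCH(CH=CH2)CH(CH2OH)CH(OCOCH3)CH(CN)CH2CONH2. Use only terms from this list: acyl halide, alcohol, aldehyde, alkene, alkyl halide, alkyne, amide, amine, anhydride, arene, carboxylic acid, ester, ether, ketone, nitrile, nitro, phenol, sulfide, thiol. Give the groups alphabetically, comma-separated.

Taking each segment in turn:
  HOCH2: HO– on an sp³ carbon → alcohol.
  CH(COCH3): pendant –COCH3: carbonyl C bonded to two carbons → ketone.
  CO: –C(=O)– with carbon on both sides → ketone.
  CH(CH=CH2): pendant –CH=CH2: C=C double bond → alkene.
  CH(CH2OH): pendant –CH2OH on an sp³ backbone C → alcohol.
  CH(OCOCH3): pendant –OC(=O)CH3: an acyloxy group → ester.
  CH(CN): pendant –C≡N: nitrile.
  CONH2: –C(=O)NH2: carbonyl C bonded to C and to N → amide (the N is not a separate amine).

alcohol, alkene, amide, ester, ketone, nitrile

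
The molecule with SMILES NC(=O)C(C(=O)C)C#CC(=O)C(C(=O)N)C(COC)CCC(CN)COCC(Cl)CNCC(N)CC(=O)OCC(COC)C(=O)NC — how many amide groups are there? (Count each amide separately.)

–C(=O)NH2: carbonyl C bonded to C and to N → amide (the N is not a separate amine).
pendant –COCH3: carbonyl C bonded to two carbons → ketone.
C≡C triple bond → alkyne.
–C(=O)– with carbon on both sides → ketone.
pendant –CONH2: carbonyl C bonded to C and N → amide.
pendant –CH2OCH3: C–O–C linkage → ether.
pendant –CH2NH2: N on sp³ C, no adjacent C=O → amine.
C–O–C with sp³ carbons on both sides and no adjacent C=O → ether.
halogen on an sp³ carbon → alkyl halide.
C–N–C with sp³ carbons and no adjacent C=O → amine (secondary).
–NH2 on an sp³ carbon with no adjacent C=O → amine.
–C(=O)–O–C with C on the carbonyl side → ester.
pendant –CH2OCH3: C–O–C linkage → ether.
–C(=O)NHCH3: carbonyl C bonded to C and to N → amide (the N is not an amine).
Amide appears at: H2NCO, CH(CONH2), CONHCH3 → 3.

3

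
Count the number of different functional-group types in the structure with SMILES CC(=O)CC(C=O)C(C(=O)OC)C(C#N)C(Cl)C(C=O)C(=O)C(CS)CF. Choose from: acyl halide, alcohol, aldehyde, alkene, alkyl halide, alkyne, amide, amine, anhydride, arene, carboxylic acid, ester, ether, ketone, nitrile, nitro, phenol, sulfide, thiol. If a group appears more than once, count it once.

Taking each segment in turn:
  CO: –C(=O)– with carbon on both sides → ketone.
  CH(CHO): pendant –CHO: carbonyl C bonded to C and H → aldehyde.
  CH(COOCH3): pendant –COOCH3: carbonyl C bonded to C and –OCH3 → ester.
  CH(CN): pendant –C≡N: nitrile.
  CH(Cl): halogen on an sp³ carbon → alkyl halide.
  CH(CHO): pendant –CHO: carbonyl C bonded to C and H → aldehyde.
  CO: –C(=O)– with carbon on both sides → ketone.
  CH(CH2SH): pendant –CH2SH → thiol.
  CH2F: halogen on an sp³ carbon → alkyl halide.
Distinct types present: aldehyde, alkyl halide, ester, ketone, nitrile, thiol.

6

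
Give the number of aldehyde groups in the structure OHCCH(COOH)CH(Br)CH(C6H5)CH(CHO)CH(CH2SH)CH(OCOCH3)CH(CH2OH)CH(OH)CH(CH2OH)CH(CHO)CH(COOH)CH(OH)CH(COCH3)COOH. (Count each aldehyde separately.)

3

terminal –CHO: carbonyl C bonded to H and C → aldehyde.
pendant –COOH: carbonyl C bonded to C and –OH → carboxylic acid.
halogen on an sp³ carbon → alkyl halide.
pendant –C6H5: benzene ring → arene.
pendant –CHO: carbonyl C bonded to C and H → aldehyde.
pendant –CH2SH → thiol.
pendant –OC(=O)CH3: an acyloxy group → ester.
pendant –CH2OH on an sp³ backbone C → alcohol.
–OH on an sp³ carbon → alcohol (secondary).
pendant –CH2OH on an sp³ backbone C → alcohol.
pendant –CHO: carbonyl C bonded to C and H → aldehyde.
pendant –COOH: carbonyl C bonded to C and –OH → carboxylic acid.
–OH on an sp³ carbon → alcohol (secondary).
pendant –COCH3: carbonyl C bonded to two carbons → ketone.
–COOH: carbonyl C bonded to –OH and C → carboxylic acid (the –OH is not a separate alcohol).
Aldehyde appears at: OHC, CH(CHO), CH(CHO) → 3.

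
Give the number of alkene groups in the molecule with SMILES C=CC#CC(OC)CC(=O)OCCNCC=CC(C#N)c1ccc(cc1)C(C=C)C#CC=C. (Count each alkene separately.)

4

C=C double bond → alkene.
C≡C triple bond → alkyne.
pendant –OCH3: C–O–C with sp³ C, no adjacent C=O → ether.
–C(=O)–O–C with C on the carbonyl side → ester.
C–N–C with sp³ carbons and no adjacent C=O → amine (secondary).
C=C double bond → alkene.
pendant –C≡N: nitrile.
para-disubstituted benzene ring → arene.
pendant –CH=CH2: C=C double bond → alkene.
C≡C triple bond → alkyne.
C=C double bond → alkene.
Alkene appears at: CH2=CH, CH=CH, CH(CH=CH2), CH=CH2 → 4.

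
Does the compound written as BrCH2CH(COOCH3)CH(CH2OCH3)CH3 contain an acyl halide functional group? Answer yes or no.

Reading the structure from left to right:
  BrCH2: halogen on an sp³ carbon → alkyl halide.
  CH(COOCH3): pendant –COOCH3: carbonyl C bonded to C and –OCH3 → ester.
  CH(CH2OCH3): pendant –CH2OCH3: C–O–C linkage → ether.
The groups actually present are: alkyl halide, ester, ether.

no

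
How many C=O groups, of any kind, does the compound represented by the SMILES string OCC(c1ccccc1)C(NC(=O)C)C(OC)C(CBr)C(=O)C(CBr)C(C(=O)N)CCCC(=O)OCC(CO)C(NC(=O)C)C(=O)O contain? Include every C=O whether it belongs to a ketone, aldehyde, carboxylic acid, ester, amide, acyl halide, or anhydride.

CH(NHCOCH3): amide, 1 C=O (running total 1).
CO: ketone, 1 C=O (running total 2).
CH(CONH2): amide, 1 C=O (running total 3).
CH2COOCH2: ester, 1 C=O (running total 4).
CH(NHCOCH3): amide, 1 C=O (running total 5).
COOH: carboxylic acid, 1 C=O (running total 6).

6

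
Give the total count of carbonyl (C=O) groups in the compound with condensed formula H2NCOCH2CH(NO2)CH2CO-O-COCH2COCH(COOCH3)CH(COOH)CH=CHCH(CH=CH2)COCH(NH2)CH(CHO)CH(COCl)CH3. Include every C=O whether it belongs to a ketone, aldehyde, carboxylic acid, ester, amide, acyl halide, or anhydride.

9

H2NCO: amide, 1 C=O (running total 1).
CH2CO-O-COCH2: anhydride, 2 C=O (running total 3).
CO: ketone, 1 C=O (running total 4).
CH(COOCH3): ester, 1 C=O (running total 5).
CH(COOH): carboxylic acid, 1 C=O (running total 6).
CO: ketone, 1 C=O (running total 7).
CH(CHO): aldehyde, 1 C=O (running total 8).
CH(COCl): acyl halide, 1 C=O (running total 9).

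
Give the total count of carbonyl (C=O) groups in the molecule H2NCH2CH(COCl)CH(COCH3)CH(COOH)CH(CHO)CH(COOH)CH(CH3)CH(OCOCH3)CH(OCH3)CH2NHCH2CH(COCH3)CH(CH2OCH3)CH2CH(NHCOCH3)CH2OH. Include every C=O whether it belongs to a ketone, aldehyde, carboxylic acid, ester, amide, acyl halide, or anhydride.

8

CH(COCl): acyl halide, 1 C=O (running total 1).
CH(COCH3): ketone, 1 C=O (running total 2).
CH(COOH): carboxylic acid, 1 C=O (running total 3).
CH(CHO): aldehyde, 1 C=O (running total 4).
CH(COOH): carboxylic acid, 1 C=O (running total 5).
CH(OCOCH3): ester, 1 C=O (running total 6).
CH(COCH3): ketone, 1 C=O (running total 7).
CH(NHCOCH3): amide, 1 C=O (running total 8).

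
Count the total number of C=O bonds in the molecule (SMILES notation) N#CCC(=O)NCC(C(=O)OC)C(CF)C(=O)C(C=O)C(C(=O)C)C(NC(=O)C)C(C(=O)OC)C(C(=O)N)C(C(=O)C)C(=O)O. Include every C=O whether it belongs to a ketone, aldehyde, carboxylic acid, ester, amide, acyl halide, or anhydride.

10

CH2CONHCH2: amide, 1 C=O (running total 1).
CH(COOCH3): ester, 1 C=O (running total 2).
CO: ketone, 1 C=O (running total 3).
CH(CHO): aldehyde, 1 C=O (running total 4).
CH(COCH3): ketone, 1 C=O (running total 5).
CH(NHCOCH3): amide, 1 C=O (running total 6).
CH(COOCH3): ester, 1 C=O (running total 7).
CH(CONH2): amide, 1 C=O (running total 8).
CH(COCH3): ketone, 1 C=O (running total 9).
COOH: carboxylic acid, 1 C=O (running total 10).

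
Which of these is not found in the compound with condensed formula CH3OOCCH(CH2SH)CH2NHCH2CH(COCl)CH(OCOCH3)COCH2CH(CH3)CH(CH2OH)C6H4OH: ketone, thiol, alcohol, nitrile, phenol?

thiol: present (CH(CH2SH) — pendant –CH2SH → thiol).
alcohol: present (CH(CH2OH) — pendant –CH2OH on an sp³ backbone C → alcohol).
ketone: present (CO — –C(=O)– with carbon on both sides → ketone).
phenol: present (C6H4OH — –OH attached directly to an aromatic ring → phenol (not alcohol); the ring itself is an arene).
nitrile: no segment matches this pattern.

nitrile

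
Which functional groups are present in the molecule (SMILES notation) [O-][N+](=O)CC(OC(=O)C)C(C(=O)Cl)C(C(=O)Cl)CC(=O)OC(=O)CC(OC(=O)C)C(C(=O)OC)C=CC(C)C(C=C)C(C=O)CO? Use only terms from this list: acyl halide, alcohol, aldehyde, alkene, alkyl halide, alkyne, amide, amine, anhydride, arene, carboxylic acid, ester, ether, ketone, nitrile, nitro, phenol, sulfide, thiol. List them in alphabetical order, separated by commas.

–NO2 on carbon → nitro group.
pendant –OC(=O)CH3: an acyloxy group → ester.
pendant –C(=O)X: carbonyl C bonded to C and halogen → acyl halide.
pendant –C(=O)X: carbonyl C bonded to C and halogen → acyl halide.
two acyl groups sharing one oxygen, –C(=O)–O–C(=O)– → anhydride.
pendant –OC(=O)CH3: an acyloxy group → ester.
pendant –COOCH3: carbonyl C bonded to C and –OCH3 → ester.
C=C double bond → alkene.
pendant –CH=CH2: C=C double bond → alkene.
pendant –CHO: carbonyl C bonded to C and H → aldehyde.
–OH on an sp³ carbon → alcohol.

acyl halide, alcohol, aldehyde, alkene, anhydride, ester, nitro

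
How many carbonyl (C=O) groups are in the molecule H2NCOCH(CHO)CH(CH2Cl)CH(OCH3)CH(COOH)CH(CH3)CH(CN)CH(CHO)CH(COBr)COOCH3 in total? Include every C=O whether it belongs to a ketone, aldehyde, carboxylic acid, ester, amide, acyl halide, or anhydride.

H2NCO: amide, 1 C=O (running total 1).
CH(CHO): aldehyde, 1 C=O (running total 2).
CH(COOH): carboxylic acid, 1 C=O (running total 3).
CH(CHO): aldehyde, 1 C=O (running total 4).
CH(COBr): acyl halide, 1 C=O (running total 5).
COOCH3: ester, 1 C=O (running total 6).

6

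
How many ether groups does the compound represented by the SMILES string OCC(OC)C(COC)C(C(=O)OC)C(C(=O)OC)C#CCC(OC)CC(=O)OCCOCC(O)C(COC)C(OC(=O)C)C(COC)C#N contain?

Working along the chain:
  HOCH2: HO– on an sp³ carbon → alcohol.
  CH(OCH3): pendant –OCH3: C–O–C with sp³ C, no adjacent C=O → ether.
  CH(CH2OCH3): pendant –CH2OCH3: C–O–C linkage → ether.
  CH(COOCH3): pendant –COOCH3: carbonyl C bonded to C and –OCH3 → ester.
  CH(COOCH3): pendant –COOCH3: carbonyl C bonded to C and –OCH3 → ester.
  C≡C: C≡C triple bond → alkyne.
  CH(OCH3): pendant –OCH3: C–O–C with sp³ C, no adjacent C=O → ether.
  CH2COOCH2: –C(=O)–O–C with C on the carbonyl side → ester.
  CH2OCH2: C–O–C with sp³ carbons on both sides and no adjacent C=O → ether.
  CH(OH): –OH on an sp³ carbon → alcohol (secondary).
  CH(CH2OCH3): pendant –CH2OCH3: C–O–C linkage → ether.
  CH(OCOCH3): pendant –OC(=O)CH3: an acyloxy group → ester.
  CH(CH2OCH3): pendant –CH2OCH3: C–O–C linkage → ether.
  CN: –C≡N: carbon triple-bonded to nitrogen → nitrile.
Ether appears at: CH(OCH3), CH(CH2OCH3), CH(OCH3), CH2OCH2, CH(CH2OCH3), CH(CH2OCH3) → 6.

6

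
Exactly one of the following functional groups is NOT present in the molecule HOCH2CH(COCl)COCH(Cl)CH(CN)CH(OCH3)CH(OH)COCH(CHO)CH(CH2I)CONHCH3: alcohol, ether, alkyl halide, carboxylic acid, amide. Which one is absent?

carboxylic acid

alcohol: present (HOCH2 — HO– on an sp³ carbon → alcohol).
alkyl halide: present (CH(Cl) — halogen on an sp³ carbon → alkyl halide).
ether: present (CH(OCH3) — pendant –OCH3: C–O–C with sp³ C, no adjacent C=O → ether).
amide: present (CONHCH3 — –C(=O)NHCH3: carbonyl C bonded to C and to N → amide (the N is not an amine)).
carboxylic acid: absent. In CONHCH3, the carbonyl is bonded to nitrogen, not to –OH; that is an amide.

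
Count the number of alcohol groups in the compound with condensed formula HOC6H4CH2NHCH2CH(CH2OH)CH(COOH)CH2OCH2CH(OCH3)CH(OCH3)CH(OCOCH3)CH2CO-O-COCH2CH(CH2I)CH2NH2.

–OH attached directly to an aromatic ring → phenol (not alcohol); the ring itself is an arene.
C–N–C with sp³ carbons and no adjacent C=O → amine (secondary).
pendant –CH2OH on an sp³ backbone C → alcohol.
pendant –COOH: carbonyl C bonded to C and –OH → carboxylic acid.
C–O–C with sp³ carbons on both sides and no adjacent C=O → ether.
pendant –OCH3: C–O–C with sp³ C, no adjacent C=O → ether.
pendant –OCH3: C–O–C with sp³ C, no adjacent C=O → ether.
pendant –OC(=O)CH3: an acyloxy group → ester.
two acyl groups sharing one oxygen, –C(=O)–O–C(=O)– → anhydride.
pendant –CH2X: halogen on sp³ carbon → alkyl halide.
–NH2 on an sp³ carbon with no adjacent C=O → amine.
Alcohol appears at: CH(CH2OH) → 1.

1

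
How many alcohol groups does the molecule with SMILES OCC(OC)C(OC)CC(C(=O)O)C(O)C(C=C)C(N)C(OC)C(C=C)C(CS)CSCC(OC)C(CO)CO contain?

Reading the structure from left to right:
  HOCH2: HO– on an sp³ carbon → alcohol.
  CH(OCH3): pendant –OCH3: C–O–C with sp³ C, no adjacent C=O → ether.
  CH(OCH3): pendant –OCH3: C–O–C with sp³ C, no adjacent C=O → ether.
  CH(COOH): pendant –COOH: carbonyl C bonded to C and –OH → carboxylic acid.
  CH(OH): –OH on an sp³ carbon → alcohol (secondary).
  CH(CH=CH2): pendant –CH=CH2: C=C double bond → alkene.
  CH(NH2): –NH2 on an sp³ carbon with no adjacent C=O → amine.
  CH(OCH3): pendant –OCH3: C–O–C with sp³ C, no adjacent C=O → ether.
  CH(CH=CH2): pendant –CH=CH2: C=C double bond → alkene.
  CH(CH2SH): pendant –CH2SH → thiol.
  CH2SCH2: C–S–C linkage → sulfide (thioether).
  CH(OCH3): pendant –OCH3: C–O–C with sp³ C, no adjacent C=O → ether.
  CH(CH2OH): pendant –CH2OH on an sp³ backbone C → alcohol.
  CH2OH: –OH on an sp³ carbon → alcohol.
Alcohol appears at: HOCH2, CH(OH), CH(CH2OH), CH2OH → 4.

4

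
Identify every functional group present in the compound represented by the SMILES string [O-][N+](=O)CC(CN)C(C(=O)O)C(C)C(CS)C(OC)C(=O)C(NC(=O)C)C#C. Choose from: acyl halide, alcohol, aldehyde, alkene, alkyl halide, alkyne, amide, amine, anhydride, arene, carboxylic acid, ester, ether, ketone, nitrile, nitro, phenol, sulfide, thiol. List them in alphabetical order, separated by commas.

alkyne, amide, amine, carboxylic acid, ether, ketone, nitro, thiol

Reading the structure from left to right:
  O2NCH2: –NO2 on carbon → nitro group.
  CH(CH2NH2): pendant –CH2NH2: N on sp³ C, no adjacent C=O → amine.
  CH(COOH): pendant –COOH: carbonyl C bonded to C and –OH → carboxylic acid.
  CH(CH2SH): pendant –CH2SH → thiol.
  CH(OCH3): pendant –OCH3: C–O–C with sp³ C, no adjacent C=O → ether.
  CO: –C(=O)– with carbon on both sides → ketone.
  CH(NHCOCH3): pendant –NHC(=O)CH3: N bonded to a carbonyl → amide (not amine).
  C≡CH: C≡C triple bond → alkyne.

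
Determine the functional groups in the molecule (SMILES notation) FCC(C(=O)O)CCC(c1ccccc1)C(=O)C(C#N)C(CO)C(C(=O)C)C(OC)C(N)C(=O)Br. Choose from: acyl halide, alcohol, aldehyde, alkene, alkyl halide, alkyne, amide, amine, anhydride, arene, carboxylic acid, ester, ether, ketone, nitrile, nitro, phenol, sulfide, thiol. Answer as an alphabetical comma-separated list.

acyl halide, alcohol, alkyl halide, amine, arene, carboxylic acid, ether, ketone, nitrile

Working along the chain:
  FCH2: halogen on an sp³ carbon → alkyl halide.
  CH(COOH): pendant –COOH: carbonyl C bonded to C and –OH → carboxylic acid.
  CH(C6H5): pendant –C6H5: benzene ring → arene.
  CO: –C(=O)– with carbon on both sides → ketone.
  CH(CN): pendant –C≡N: nitrile.
  CH(CH2OH): pendant –CH2OH on an sp³ backbone C → alcohol.
  CH(COCH3): pendant –COCH3: carbonyl C bonded to two carbons → ketone.
  CH(OCH3): pendant –OCH3: C–O–C with sp³ C, no adjacent C=O → ether.
  CH(NH2): –NH2 on an sp³ carbon with no adjacent C=O → amine.
  COBr: –C(=O)Br: carbonyl C bonded to C and to a halogen → acyl halide (not alkyl halide).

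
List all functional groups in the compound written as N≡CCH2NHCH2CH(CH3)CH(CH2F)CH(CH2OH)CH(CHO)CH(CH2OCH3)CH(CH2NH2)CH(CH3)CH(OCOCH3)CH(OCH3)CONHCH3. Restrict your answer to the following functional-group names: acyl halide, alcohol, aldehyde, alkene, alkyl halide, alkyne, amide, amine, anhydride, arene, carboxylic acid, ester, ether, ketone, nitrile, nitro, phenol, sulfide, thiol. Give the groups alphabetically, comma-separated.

Taking each segment in turn:
  N≡C: N≡C–: carbon triple-bonded to nitrogen → nitrile.
  CH2NHCH2: C–N–C with sp³ carbons and no adjacent C=O → amine (secondary).
  CH(CH2F): pendant –CH2X: halogen on sp³ carbon → alkyl halide.
  CH(CH2OH): pendant –CH2OH on an sp³ backbone C → alcohol.
  CH(CHO): pendant –CHO: carbonyl C bonded to C and H → aldehyde.
  CH(CH2OCH3): pendant –CH2OCH3: C–O–C linkage → ether.
  CH(CH2NH2): pendant –CH2NH2: N on sp³ C, no adjacent C=O → amine.
  CH(OCOCH3): pendant –OC(=O)CH3: an acyloxy group → ester.
  CH(OCH3): pendant –OCH3: C–O–C with sp³ C, no adjacent C=O → ether.
  CONHCH3: –C(=O)NHCH3: carbonyl C bonded to C and to N → amide (the N is not an amine).

alcohol, aldehyde, alkyl halide, amide, amine, ester, ether, nitrile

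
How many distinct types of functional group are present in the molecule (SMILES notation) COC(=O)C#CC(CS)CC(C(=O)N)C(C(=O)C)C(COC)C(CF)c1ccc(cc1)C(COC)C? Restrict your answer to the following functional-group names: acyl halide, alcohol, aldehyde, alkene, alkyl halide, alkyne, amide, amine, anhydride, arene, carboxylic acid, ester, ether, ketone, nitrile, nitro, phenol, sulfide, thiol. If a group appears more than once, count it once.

Working along the chain:
  CH3OOC: CH3O–C(=O)–: carbonyl C bonded to C and to –OCH3 → ester (not ketone + ether).
  C≡C: C≡C triple bond → alkyne.
  CH(CH2SH): pendant –CH2SH → thiol.
  CH(CONH2): pendant –CONH2: carbonyl C bonded to C and N → amide.
  CH(COCH3): pendant –COCH3: carbonyl C bonded to two carbons → ketone.
  CH(CH2OCH3): pendant –CH2OCH3: C–O–C linkage → ether.
  CH(CH2F): pendant –CH2X: halogen on sp³ carbon → alkyl halide.
  C6H4: para-disubstituted benzene ring → arene.
  CH(CH2OCH3): pendant –CH2OCH3: C–O–C linkage → ether.
Distinct types present: alkyl halide, alkyne, amide, arene, ester, ether, ketone, thiol.

8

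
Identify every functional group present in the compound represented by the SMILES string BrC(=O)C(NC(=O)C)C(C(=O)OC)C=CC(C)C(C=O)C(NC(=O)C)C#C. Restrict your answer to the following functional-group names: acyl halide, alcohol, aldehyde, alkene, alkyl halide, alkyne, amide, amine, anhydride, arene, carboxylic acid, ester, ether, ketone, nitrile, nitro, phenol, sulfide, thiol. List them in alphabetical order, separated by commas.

Taking each segment in turn:
  BrCO: –C(=O)Br: carbonyl C bonded to C and to a halogen → acyl halide (not alkyl halide).
  CH(NHCOCH3): pendant –NHC(=O)CH3: N bonded to a carbonyl → amide (not amine).
  CH(COOCH3): pendant –COOCH3: carbonyl C bonded to C and –OCH3 → ester.
  CH=CH: C=C double bond → alkene.
  CH(CHO): pendant –CHO: carbonyl C bonded to C and H → aldehyde.
  CH(NHCOCH3): pendant –NHC(=O)CH3: N bonded to a carbonyl → amide (not amine).
  C≡CH: C≡C triple bond → alkyne.

acyl halide, aldehyde, alkene, alkyne, amide, ester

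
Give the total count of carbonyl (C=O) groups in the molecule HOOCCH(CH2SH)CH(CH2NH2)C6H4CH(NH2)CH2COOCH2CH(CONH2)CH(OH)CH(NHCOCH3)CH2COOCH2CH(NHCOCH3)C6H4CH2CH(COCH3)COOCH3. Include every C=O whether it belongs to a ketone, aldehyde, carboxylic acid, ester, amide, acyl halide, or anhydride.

HOOC: carboxylic acid, 1 C=O (running total 1).
CH2COOCH2: ester, 1 C=O (running total 2).
CH(CONH2): amide, 1 C=O (running total 3).
CH(NHCOCH3): amide, 1 C=O (running total 4).
CH2COOCH2: ester, 1 C=O (running total 5).
CH(NHCOCH3): amide, 1 C=O (running total 6).
CH(COCH3): ketone, 1 C=O (running total 7).
COOCH3: ester, 1 C=O (running total 8).

8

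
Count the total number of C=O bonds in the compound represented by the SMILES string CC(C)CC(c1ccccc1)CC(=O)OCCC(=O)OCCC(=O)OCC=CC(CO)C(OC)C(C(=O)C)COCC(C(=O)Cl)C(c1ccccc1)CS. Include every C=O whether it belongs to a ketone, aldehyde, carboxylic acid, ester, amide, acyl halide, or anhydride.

CH2COOCH2: ester, 1 C=O (running total 1).
CH2COOCH2: ester, 1 C=O (running total 2).
CH2COOCH2: ester, 1 C=O (running total 3).
CH(COCH3): ketone, 1 C=O (running total 4).
CH(COCl): acyl halide, 1 C=O (running total 5).

5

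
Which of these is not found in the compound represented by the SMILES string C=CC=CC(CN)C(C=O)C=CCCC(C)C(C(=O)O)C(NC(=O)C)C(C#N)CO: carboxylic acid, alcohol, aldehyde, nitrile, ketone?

ketone

nitrile: present (CH(CN) — pendant –C≡N: nitrile).
alcohol: present (CH2OH — –OH on an sp³ carbon → alcohol).
aldehyde: present (CH(CHO) — pendant –CHO: carbonyl C bonded to C and H → aldehyde).
carboxylic acid: present (CH(COOH) — pendant –COOH: carbonyl C bonded to C and –OH → carboxylic acid).
ketone: absent. In CH(NHCOCH3), the C=O is bonded to nitrogen, which defines an amide, not a ketone. In CH(COOH), the C=O bears an –OH, making it a carboxylic acid rather than a ketone. In CH(CHO), the carbonyl carbon carries an H, so it is an aldehyde, not a ketone.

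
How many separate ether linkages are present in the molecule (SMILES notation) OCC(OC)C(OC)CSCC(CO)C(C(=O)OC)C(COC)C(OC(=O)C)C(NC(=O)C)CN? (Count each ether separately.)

3

HO– on an sp³ carbon → alcohol.
pendant –OCH3: C–O–C with sp³ C, no adjacent C=O → ether.
pendant –OCH3: C–O–C with sp³ C, no adjacent C=O → ether.
C–S–C linkage → sulfide (thioether).
pendant –CH2OH on an sp³ backbone C → alcohol.
pendant –COOCH3: carbonyl C bonded to C and –OCH3 → ester.
pendant –CH2OCH3: C–O–C linkage → ether.
pendant –OC(=O)CH3: an acyloxy group → ester.
pendant –NHC(=O)CH3: N bonded to a carbonyl → amide (not amine).
–NH2 on an sp³ carbon with no adjacent C=O → amine.
Ether appears at: CH(OCH3), CH(OCH3), CH(CH2OCH3) → 3.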